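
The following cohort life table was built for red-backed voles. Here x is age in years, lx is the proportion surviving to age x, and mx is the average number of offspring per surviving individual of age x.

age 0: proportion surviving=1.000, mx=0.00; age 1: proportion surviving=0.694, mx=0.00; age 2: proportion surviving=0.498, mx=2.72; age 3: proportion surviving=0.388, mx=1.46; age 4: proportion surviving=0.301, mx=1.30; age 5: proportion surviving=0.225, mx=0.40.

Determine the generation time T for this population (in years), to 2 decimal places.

lx·mx: 0, 0, 1.35456, 0.56648, 0.3913, 0.09 → R0 = 2.40234
x·lx·mx: 0, 0, 2.70912, 1.69944, 1.5652, 0.45 → Σ = 6.42376
T = 6.42376 / 2.40234 = 2.67396… → 2.67

2.67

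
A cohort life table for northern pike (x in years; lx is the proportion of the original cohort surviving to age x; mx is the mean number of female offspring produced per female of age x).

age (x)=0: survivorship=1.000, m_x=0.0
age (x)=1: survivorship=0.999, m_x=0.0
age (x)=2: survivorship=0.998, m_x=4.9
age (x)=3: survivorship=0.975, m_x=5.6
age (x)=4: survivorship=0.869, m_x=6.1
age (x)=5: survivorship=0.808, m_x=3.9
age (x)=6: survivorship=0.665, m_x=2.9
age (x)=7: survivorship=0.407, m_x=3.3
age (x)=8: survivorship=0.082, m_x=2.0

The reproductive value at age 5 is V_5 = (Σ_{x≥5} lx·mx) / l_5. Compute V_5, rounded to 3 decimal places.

lx·mx for x ≥ 5: 3.1512, 1.9285, 1.3431, 0.164 → sum = 6.5868
V_5 = 6.5868 / l_5 = 6.5868 / 0.808 = 8.15198… → 8.152

8.152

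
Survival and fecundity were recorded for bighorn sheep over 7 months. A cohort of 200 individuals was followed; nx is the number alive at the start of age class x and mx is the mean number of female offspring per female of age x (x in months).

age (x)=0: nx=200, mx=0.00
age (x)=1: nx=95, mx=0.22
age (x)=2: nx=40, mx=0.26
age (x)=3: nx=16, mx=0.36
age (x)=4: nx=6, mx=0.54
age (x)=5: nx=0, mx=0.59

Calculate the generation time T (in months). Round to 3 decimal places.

lx = nx/n0 = nx/200: 1, 0.475, 0.2, 0.08, 0.03, 0
lx·mx: 0, 0.1045, 0.052, 0.0288, 0.0162, 0 → R0 = 0.2015
x·lx·mx: 0, 0.1045, 0.104, 0.0864, 0.0648, 0 → Σ = 0.3597
T = 0.3597 / 0.2015 = 1.785112… → 1.785

1.785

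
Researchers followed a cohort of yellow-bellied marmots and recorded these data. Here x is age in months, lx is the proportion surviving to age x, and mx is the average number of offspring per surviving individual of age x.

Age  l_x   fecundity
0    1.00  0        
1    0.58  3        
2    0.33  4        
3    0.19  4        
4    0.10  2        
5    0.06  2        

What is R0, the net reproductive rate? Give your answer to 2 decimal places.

4.14

lx·mx by age: 0, 1.74, 1.32, 0.76, 0.2, 0.12
R0 = Σ lx·mx = 4.14 → 4.14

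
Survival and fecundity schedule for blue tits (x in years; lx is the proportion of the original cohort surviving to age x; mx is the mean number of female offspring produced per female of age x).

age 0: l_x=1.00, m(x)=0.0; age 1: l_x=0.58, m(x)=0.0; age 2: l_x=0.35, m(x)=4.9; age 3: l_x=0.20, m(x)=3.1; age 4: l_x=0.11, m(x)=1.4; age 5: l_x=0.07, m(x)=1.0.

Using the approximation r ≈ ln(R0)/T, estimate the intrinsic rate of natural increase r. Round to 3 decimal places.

0.384

R0 = Σ lx·mx = 0 + 0 + 1.715 + 0.62 + 0.154 + 0.07 = 2.559
Σ x·lx·mx = 6.256; T = 6.256/2.559 = 2.4447…
r ≈ ln(R0)/T = ln(2.559)/2.4447… = 0.38435… → 0.384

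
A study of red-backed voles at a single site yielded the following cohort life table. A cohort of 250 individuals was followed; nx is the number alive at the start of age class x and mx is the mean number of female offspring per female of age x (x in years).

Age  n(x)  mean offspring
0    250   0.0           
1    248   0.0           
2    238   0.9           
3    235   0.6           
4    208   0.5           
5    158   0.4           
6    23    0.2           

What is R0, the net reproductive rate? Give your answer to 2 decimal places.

lx = nx/n0 = nx/250: 1, 0.992, 0.952, 0.94, 0.832, 0.632, 0.092
lx·mx by age: 0, 0, 0.8568, 0.564, 0.416, 0.2528, 0.0184
R0 = Σ lx·mx = 2.108 → 2.11

2.11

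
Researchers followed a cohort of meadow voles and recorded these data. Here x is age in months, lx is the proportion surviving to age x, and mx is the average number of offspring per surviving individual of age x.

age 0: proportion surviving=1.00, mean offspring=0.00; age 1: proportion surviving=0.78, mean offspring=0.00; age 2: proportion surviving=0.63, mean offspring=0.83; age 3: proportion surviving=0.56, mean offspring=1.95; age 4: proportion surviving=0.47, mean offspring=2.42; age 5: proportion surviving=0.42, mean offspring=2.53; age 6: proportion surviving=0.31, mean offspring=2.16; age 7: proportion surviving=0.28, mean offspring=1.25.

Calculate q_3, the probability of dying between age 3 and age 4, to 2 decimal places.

q_3 = (l_3 − l_4) / l_3 = (0.56 − 0.47) / 0.56
     = 0.09 / 0.56 = 0.160714… → 0.16

0.16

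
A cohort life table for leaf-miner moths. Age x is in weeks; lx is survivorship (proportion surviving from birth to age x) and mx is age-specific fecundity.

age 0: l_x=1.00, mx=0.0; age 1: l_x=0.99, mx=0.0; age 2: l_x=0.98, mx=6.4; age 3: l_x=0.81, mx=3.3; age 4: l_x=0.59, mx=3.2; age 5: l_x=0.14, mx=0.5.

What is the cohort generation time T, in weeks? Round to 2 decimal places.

2.61

lx·mx: 0, 0, 6.272, 2.673, 1.888, 0.07 → R0 = 10.903
x·lx·mx: 0, 0, 12.544, 8.019, 7.552, 0.35 → Σ = 28.465
T = 28.465 / 10.903 = 2.610749… → 2.61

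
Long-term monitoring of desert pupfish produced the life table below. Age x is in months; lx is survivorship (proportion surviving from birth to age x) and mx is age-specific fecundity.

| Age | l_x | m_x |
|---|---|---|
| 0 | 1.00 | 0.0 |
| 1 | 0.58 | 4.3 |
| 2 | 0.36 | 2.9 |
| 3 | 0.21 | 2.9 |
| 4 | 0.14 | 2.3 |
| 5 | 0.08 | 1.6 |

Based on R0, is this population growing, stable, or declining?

R0 = Σ lx·mx = 0 + 2.494 + 1.044 + 0.609 + 0.322 + 0.128 = 4.597
R0 > 1, so the population is growing.

growing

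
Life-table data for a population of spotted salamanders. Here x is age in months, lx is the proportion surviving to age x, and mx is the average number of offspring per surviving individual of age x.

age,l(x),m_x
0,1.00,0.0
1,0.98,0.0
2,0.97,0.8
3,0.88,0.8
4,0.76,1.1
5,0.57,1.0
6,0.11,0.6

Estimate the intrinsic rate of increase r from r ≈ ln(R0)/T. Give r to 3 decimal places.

R0 = Σ lx·mx = 0 + 0 + 0.776 + 0.704 + 0.836 + 0.57 + 0.066 = 2.952
Σ x·lx·mx = 10.254; T = 10.254/2.952 = 3.47358…
r ≈ ln(R0)/T = ln(2.952)/3.47358… = 0.31163… → 0.312

0.312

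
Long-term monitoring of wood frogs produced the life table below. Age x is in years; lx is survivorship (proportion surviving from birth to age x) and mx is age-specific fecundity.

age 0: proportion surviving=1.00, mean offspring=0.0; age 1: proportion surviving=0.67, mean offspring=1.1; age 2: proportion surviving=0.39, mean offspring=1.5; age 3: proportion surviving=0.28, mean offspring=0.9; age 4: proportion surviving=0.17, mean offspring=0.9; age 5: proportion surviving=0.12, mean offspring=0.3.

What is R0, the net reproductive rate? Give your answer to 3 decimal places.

1.763

lx·mx by age: 0, 0.737, 0.585, 0.252, 0.153, 0.036
R0 = Σ lx·mx = 1.763 → 1.763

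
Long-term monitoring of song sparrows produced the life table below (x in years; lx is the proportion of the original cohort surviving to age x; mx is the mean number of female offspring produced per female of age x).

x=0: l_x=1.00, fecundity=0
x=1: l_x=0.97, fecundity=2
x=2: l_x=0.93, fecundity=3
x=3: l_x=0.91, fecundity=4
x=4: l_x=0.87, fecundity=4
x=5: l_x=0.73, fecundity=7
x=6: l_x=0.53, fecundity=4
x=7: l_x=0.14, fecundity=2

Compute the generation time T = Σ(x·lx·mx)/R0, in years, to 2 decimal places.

3.75

lx·mx: 0, 1.94, 2.79, 3.64, 3.48, 5.11, 2.12, 0.28 → R0 = 19.36
x·lx·mx: 0, 1.94, 5.58, 10.92, 13.92, 25.55, 12.72, 1.96 → Σ = 72.59
T = 72.59 / 19.36 = 3.749483… → 3.75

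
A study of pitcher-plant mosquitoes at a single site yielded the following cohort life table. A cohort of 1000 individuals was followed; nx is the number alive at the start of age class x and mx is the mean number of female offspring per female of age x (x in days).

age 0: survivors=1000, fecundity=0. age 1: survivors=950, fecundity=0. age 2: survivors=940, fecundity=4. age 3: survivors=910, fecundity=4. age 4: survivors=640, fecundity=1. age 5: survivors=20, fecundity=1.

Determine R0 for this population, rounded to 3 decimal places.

lx = nx/n0 = nx/1000: 1, 0.95, 0.94, 0.91, 0.64, 0.02
lx·mx by age: 0, 0, 3.76, 3.64, 0.64, 0.02
R0 = Σ lx·mx = 8.06 → 8.060

8.060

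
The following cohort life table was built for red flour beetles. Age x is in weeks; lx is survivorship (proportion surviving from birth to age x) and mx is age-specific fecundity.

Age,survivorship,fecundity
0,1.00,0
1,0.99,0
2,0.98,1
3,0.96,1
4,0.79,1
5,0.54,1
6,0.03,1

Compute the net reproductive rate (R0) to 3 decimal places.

3.300

lx·mx by age: 0, 0, 0.98, 0.96, 0.79, 0.54, 0.03
R0 = Σ lx·mx = 3.3 → 3.300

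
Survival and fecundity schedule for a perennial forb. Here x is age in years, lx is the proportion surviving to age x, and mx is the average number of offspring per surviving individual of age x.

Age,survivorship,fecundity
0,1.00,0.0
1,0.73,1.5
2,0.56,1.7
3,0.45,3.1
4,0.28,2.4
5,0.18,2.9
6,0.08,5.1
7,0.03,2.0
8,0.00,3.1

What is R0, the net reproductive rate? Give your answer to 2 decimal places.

5.10

lx·mx by age: 0, 1.095, 0.952, 1.395, 0.672, 0.522, 0.408, 0.06, 0
R0 = Σ lx·mx = 5.104 → 5.10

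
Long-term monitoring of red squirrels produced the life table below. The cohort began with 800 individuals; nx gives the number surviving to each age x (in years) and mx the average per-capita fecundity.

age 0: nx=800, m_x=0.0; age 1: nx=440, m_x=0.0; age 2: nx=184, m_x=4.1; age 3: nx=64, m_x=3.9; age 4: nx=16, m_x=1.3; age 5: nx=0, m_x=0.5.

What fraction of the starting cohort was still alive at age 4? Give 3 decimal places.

0.020

l_4 = n_4/n_0 = 16/800 = 0.02 → 0.020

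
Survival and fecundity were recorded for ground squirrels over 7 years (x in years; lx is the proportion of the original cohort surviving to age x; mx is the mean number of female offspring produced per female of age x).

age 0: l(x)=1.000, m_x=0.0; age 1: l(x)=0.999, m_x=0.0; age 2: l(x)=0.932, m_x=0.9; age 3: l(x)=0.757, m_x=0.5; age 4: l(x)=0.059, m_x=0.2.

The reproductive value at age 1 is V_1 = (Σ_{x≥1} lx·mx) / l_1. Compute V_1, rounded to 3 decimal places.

lx·mx for x ≥ 1: 0, 0.8388, 0.3785, 0.0118 → sum = 1.2291
V_1 = 1.2291 / l_1 = 1.2291 / 0.999 = 1.23033… → 1.230

1.230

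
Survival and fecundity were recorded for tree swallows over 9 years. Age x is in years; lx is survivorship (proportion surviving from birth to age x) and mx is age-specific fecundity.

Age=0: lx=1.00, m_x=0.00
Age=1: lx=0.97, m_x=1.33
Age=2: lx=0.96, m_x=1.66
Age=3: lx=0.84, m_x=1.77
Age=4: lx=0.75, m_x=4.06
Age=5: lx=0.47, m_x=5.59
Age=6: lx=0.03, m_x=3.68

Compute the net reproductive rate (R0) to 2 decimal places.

10.15

lx·mx by age: 0, 1.2901, 1.5936, 1.4868, 3.045, 2.6273, 0.1104
R0 = Σ lx·mx = 10.1532 → 10.15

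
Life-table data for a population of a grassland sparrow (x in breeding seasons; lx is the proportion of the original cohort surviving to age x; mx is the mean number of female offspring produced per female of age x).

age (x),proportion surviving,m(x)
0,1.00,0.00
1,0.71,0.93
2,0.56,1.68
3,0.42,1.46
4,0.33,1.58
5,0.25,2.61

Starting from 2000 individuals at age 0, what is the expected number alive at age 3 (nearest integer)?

840

Expected survivors = N0 · l_3 = 2000 × 0.42 = 840 → 840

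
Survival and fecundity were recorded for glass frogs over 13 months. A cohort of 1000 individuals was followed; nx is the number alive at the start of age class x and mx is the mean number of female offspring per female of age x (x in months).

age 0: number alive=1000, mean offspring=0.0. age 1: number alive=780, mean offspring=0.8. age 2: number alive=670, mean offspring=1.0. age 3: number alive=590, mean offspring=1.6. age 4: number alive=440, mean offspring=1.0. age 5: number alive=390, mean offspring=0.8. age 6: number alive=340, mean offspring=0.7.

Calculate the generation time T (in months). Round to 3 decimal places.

2.957

lx = nx/n0 = nx/1000: 1, 0.78, 0.67, 0.59, 0.44, 0.39, 0.34
lx·mx: 0, 0.624, 0.67, 0.944, 0.44, 0.312, 0.238 → R0 = 3.228
x·lx·mx: 0, 0.624, 1.34, 2.832, 1.76, 1.56, 1.428 → Σ = 9.544
T = 9.544 / 3.228 = 2.956629… → 2.957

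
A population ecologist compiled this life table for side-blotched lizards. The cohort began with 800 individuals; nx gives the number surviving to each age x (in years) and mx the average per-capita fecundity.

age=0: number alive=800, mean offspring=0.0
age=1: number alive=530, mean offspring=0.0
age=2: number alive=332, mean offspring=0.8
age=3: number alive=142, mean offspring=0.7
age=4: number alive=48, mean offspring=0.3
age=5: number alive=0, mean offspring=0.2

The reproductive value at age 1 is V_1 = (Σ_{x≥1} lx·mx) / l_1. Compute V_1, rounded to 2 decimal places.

lx = nx/n0 = nx/800: 1, 0.6625, 0.415, 0.1775, 0.06, 0
lx·mx for x ≥ 1: 0, 0.332, 0.12425, 0.018, 0 → sum = 0.47425
V_1 = 0.47425 / l_1 = 0.47425 / 0.6625 = 0.715849… → 0.72

0.72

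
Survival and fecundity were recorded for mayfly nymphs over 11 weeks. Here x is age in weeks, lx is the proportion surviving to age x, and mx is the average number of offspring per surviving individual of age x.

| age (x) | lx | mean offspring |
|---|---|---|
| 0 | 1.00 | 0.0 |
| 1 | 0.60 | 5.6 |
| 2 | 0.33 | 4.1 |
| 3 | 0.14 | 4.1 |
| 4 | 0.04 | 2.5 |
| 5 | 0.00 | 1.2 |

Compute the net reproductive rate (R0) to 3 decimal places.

5.387

lx·mx by age: 0, 3.36, 1.353, 0.574, 0.1, 0
R0 = Σ lx·mx = 5.387 → 5.387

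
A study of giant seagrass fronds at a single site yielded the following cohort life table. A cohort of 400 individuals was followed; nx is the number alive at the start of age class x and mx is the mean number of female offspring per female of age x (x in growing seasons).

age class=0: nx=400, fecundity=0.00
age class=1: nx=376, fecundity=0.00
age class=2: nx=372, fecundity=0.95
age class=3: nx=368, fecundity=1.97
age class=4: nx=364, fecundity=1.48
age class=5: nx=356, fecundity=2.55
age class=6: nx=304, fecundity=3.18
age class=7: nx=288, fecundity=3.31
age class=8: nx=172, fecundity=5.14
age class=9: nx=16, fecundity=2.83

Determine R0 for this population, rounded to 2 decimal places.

lx = nx/n0 = nx/400: 1, 0.94, 0.93, 0.92, 0.91, 0.89, 0.76, 0.72, 0.43, 0.04
lx·mx by age: 0, 0, 0.8835, 1.8124, 1.3468, 2.2695, 2.4168, 2.3832, 2.2102, 0.1132
R0 = Σ lx·mx = 13.4356 → 13.44

13.44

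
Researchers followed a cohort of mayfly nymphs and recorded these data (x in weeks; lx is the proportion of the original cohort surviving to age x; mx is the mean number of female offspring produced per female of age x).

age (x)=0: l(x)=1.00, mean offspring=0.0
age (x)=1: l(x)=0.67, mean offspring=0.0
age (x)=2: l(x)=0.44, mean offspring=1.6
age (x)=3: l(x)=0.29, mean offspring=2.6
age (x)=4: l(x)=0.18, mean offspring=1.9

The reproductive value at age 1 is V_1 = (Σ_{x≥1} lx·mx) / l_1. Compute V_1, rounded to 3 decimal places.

lx·mx for x ≥ 1: 0, 0.704, 0.754, 0.342 → sum = 1.8
V_1 = 1.8 / l_1 = 1.8 / 0.67 = 2.686567… → 2.687

2.687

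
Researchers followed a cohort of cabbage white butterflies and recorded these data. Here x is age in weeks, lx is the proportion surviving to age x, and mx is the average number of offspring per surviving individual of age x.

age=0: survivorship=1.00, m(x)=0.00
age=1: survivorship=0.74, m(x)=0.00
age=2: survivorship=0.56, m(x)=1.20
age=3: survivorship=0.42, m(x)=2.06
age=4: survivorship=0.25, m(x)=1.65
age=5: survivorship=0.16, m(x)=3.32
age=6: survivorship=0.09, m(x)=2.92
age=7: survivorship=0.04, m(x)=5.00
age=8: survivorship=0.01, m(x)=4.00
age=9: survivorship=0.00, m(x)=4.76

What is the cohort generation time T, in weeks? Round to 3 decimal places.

3.868

lx·mx: 0, 0, 0.672, 0.8652, 0.4125, 0.5312, 0.2628, 0.2, 0.04, 0 → R0 = 2.9837
x·lx·mx: 0, 0, 1.344, 2.5956, 1.65, 2.656, 1.5768, 1.4, 0.32, 0 → Σ = 11.5424
T = 11.5424 / 2.9837 = 3.868485… → 3.868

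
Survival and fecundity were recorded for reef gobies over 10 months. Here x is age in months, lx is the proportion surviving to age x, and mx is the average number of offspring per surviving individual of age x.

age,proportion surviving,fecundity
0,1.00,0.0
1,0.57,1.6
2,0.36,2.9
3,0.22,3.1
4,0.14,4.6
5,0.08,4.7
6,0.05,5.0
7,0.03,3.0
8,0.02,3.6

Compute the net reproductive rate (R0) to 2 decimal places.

lx·mx by age: 0, 0.912, 1.044, 0.682, 0.644, 0.376, 0.25, 0.09, 0.072
R0 = Σ lx·mx = 4.07 → 4.07

4.07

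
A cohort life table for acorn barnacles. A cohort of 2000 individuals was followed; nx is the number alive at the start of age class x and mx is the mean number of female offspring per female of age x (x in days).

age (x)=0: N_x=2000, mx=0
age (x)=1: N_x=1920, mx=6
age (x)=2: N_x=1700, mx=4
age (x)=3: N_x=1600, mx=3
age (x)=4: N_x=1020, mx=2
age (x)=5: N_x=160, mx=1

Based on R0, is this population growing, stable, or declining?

lx = nx/n0 = nx/2000: 1, 0.96, 0.85, 0.8, 0.51, 0.08
R0 = Σ lx·mx = 0 + 5.76 + 3.4 + 2.4 + 1.02 + 0.08 = 12.66
R0 > 1, so the population is growing.

growing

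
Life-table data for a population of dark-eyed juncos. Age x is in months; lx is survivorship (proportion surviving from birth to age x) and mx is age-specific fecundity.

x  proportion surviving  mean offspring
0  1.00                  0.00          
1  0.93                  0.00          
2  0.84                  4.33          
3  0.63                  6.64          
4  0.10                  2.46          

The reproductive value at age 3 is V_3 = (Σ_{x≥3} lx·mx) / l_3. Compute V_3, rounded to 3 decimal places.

7.030

lx·mx for x ≥ 3: 4.1832, 0.246 → sum = 4.4292
V_3 = 4.4292 / l_3 = 4.4292 / 0.63 = 7.030476… → 7.030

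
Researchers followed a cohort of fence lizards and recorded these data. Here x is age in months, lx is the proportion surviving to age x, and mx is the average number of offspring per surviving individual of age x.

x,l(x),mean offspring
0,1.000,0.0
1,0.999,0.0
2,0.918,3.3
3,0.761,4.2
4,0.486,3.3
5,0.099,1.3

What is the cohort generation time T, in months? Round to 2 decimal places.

lx·mx: 0, 0, 3.0294, 3.1962, 1.6038, 0.1287 → R0 = 7.9581
x·lx·mx: 0, 0, 6.0588, 9.5886, 6.4152, 0.6435 → Σ = 22.7061
T = 22.7061 / 7.9581 = 2.853206… → 2.85

2.85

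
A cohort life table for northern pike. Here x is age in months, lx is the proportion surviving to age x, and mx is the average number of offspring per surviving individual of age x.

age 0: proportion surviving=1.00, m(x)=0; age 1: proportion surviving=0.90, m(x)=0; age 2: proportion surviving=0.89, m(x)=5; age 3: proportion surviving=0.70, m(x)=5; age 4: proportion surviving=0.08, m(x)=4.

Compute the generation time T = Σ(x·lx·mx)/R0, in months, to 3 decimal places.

lx·mx: 0, 0, 4.45, 3.5, 0.32 → R0 = 8.27
x·lx·mx: 0, 0, 8.9, 10.5, 1.28 → Σ = 20.68
T = 20.68 / 8.27 = 2.500605… → 2.501

2.501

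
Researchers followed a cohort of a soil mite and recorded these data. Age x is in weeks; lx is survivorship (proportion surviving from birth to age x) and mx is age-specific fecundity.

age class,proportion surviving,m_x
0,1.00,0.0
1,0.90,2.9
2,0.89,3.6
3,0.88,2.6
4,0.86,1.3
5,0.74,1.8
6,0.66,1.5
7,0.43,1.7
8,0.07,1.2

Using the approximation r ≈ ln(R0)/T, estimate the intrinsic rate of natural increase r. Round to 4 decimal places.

0.8019

R0 = Σ lx·mx = 0 + 2.61 + 3.204 + 2.288 + 1.118 + 1.332 + 0.99 + 0.731 + 0.084 = 12.357
Σ x·lx·mx = 38.743; T = 38.743/12.357 = 3.13531…
r ≈ ln(R0)/T = ln(12.357)/3.13531… = 0.801906… → 0.8019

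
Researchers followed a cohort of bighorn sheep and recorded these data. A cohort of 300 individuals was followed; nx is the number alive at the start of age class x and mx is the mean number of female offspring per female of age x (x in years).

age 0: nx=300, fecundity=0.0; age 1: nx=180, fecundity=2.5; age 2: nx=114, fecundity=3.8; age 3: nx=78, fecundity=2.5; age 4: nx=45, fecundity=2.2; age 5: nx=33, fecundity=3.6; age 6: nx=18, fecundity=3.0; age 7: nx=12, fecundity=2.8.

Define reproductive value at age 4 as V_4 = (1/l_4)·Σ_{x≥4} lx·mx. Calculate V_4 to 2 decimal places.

lx = nx/n0 = nx/300: 1, 0.6, 0.38, 0.26, 0.15, 0.11, 0.06, 0.04
lx·mx for x ≥ 4: 0.33, 0.396, 0.18, 0.112 → sum = 1.018
V_4 = 1.018 / l_4 = 1.018 / 0.15 = 6.786667… → 6.79

6.79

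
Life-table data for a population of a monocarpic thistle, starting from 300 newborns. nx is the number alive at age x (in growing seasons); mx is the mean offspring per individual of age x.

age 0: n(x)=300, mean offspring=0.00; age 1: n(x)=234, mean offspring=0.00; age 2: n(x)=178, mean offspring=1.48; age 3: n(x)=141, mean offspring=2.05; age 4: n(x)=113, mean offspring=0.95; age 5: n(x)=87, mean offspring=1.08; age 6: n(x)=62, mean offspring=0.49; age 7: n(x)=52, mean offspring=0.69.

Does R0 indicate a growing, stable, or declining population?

lx = nx/n0 = nx/300: 1, 0.78, 0.59333…, 0.47, 0.37667…, 0.29, 0.20667…, 0.17333…
R0 = Σ lx·mx = 0 + 0 + 0.878133… + 0.9635 + 0.357833… + 0.3132 + 0.101267… + 0.1196… = 2.733533…
R0 > 1, so the population is growing.

growing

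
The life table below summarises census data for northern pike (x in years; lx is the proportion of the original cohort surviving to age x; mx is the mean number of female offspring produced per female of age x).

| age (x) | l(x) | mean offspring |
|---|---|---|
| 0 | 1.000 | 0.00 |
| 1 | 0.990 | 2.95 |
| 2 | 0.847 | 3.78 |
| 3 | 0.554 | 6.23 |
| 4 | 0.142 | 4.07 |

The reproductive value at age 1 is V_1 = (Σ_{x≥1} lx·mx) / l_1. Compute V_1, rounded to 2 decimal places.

10.25

lx·mx for x ≥ 1: 2.9205, 3.20166, 3.45142, 0.57794 → sum = 10.15152
V_1 = 10.15152 / l_1 = 10.15152 / 0.99 = 10.254061… → 10.25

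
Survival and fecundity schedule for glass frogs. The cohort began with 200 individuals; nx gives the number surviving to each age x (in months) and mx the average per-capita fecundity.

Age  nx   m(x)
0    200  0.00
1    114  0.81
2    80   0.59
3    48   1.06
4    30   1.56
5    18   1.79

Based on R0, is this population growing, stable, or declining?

lx = nx/n0 = nx/200: 1, 0.57, 0.4, 0.24, 0.15, 0.09
R0 = Σ lx·mx = 0 + 0.4617 + 0.236 + 0.2544 + 0.234 + 0.1611 = 1.3472
R0 > 1, so the population is growing.

growing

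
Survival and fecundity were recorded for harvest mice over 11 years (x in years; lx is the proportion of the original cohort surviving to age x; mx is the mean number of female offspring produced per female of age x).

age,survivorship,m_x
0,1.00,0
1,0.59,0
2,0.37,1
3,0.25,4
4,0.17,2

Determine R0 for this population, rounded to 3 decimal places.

lx·mx by age: 0, 0, 0.37, 1, 0.34
R0 = Σ lx·mx = 1.71 → 1.710

1.710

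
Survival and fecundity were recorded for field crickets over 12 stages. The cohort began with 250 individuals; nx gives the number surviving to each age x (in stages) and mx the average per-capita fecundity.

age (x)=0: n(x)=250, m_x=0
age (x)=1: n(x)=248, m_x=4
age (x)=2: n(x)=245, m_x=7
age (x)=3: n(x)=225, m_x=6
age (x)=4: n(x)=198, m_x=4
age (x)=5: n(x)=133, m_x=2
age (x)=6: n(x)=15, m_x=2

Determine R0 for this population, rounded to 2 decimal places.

lx = nx/n0 = nx/250: 1, 0.992, 0.98, 0.9, 0.792, 0.532, 0.06
lx·mx by age: 0, 3.968, 6.86, 5.4, 3.168, 1.064, 0.12
R0 = Σ lx·mx = 20.58 → 20.58

20.58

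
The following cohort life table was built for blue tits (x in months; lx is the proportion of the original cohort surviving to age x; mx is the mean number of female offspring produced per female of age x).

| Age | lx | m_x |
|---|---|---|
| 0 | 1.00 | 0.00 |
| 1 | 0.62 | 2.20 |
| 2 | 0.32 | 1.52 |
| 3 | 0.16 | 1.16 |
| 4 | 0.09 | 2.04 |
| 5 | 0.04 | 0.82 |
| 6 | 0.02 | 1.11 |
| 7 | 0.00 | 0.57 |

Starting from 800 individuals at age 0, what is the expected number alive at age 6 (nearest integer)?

16

Expected survivors = N0 · l_6 = 800 × 0.02 = 16 → 16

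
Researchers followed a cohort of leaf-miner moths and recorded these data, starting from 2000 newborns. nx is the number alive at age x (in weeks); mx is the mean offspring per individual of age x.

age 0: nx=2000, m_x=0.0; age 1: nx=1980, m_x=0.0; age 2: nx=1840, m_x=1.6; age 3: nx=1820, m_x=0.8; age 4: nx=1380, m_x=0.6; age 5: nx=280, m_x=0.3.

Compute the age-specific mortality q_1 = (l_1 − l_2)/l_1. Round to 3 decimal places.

lx = nx/n0 = nx/2000: 1, 0.99, 0.92, 0.91, 0.69, 0.14
q_1 = (l_1 − l_2) / l_1 = (0.99 − 0.92) / 0.99
     = 0.07 / 0.99 = 0.070707… → 0.071

0.071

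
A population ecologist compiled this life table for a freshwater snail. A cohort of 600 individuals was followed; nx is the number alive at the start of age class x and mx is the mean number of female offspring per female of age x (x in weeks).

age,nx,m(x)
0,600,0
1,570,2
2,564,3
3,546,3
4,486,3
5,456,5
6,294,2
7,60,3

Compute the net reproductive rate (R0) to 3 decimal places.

14.960

lx = nx/n0 = nx/600: 1, 0.95, 0.94, 0.91, 0.81, 0.76, 0.49, 0.1
lx·mx by age: 0, 1.9, 2.82, 2.73, 2.43, 3.8, 0.98, 0.3
R0 = Σ lx·mx = 14.96 → 14.960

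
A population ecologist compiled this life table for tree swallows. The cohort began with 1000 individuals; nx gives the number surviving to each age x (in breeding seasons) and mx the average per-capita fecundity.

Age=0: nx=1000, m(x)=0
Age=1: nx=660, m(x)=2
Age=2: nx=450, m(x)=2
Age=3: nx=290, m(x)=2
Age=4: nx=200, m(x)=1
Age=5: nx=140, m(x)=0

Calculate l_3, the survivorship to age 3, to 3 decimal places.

0.290

l_3 = n_3/n_0 = 290/1000 = 0.29 → 0.290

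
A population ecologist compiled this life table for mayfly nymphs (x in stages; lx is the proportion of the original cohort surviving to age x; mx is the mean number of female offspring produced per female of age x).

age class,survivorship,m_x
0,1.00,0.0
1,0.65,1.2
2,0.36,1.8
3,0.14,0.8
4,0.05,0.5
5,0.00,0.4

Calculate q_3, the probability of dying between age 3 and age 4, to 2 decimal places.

q_3 = (l_3 − l_4) / l_3 = (0.14 − 0.05) / 0.14
     = 0.09 / 0.14 = 0.642857… → 0.64

0.64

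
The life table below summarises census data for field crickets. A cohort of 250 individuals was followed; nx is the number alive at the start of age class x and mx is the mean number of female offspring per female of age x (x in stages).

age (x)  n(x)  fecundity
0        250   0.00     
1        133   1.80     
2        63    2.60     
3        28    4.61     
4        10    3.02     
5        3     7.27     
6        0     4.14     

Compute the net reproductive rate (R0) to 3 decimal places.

lx = nx/n0 = nx/250: 1, 0.532, 0.252, 0.112, 0.04, 0.012, 0
lx·mx by age: 0, 0.9576, 0.6552, 0.51632, 0.1208, 0.08724, 0
R0 = Σ lx·mx = 2.33716 → 2.337

2.337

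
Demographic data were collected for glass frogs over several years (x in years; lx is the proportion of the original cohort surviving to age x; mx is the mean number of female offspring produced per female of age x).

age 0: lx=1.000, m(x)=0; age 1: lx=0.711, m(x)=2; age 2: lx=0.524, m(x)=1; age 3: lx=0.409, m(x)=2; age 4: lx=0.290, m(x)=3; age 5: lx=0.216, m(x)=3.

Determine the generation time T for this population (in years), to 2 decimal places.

2.72

lx·mx: 0, 1.422, 0.524, 0.818, 0.87, 0.648 → R0 = 4.282
x·lx·mx: 0, 1.422, 1.048, 2.454, 3.48, 3.24 → Σ = 11.644
T = 11.644 / 4.282 = 2.71929… → 2.72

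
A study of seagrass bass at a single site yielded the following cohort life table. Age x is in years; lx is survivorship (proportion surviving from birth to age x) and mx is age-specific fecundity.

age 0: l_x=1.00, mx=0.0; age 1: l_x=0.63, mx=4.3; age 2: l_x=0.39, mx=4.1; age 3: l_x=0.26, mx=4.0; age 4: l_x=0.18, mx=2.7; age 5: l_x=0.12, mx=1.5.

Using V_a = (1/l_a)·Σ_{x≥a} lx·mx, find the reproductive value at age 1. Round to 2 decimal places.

9.55

lx·mx for x ≥ 1: 2.709, 1.599, 1.04, 0.486, 0.18 → sum = 6.014
V_1 = 6.014 / l_1 = 6.014 / 0.63 = 9.546032… → 9.55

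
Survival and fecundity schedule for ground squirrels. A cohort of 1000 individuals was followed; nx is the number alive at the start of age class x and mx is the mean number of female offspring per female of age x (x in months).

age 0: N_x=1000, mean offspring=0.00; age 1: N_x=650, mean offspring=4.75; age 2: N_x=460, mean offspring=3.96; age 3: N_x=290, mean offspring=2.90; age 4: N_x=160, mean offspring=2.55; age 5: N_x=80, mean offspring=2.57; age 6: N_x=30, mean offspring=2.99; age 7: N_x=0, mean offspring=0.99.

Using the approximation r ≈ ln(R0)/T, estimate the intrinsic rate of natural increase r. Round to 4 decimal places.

lx = nx/n0 = nx/1000: 1, 0.65, 0.46, 0.29, 0.16, 0.08, 0.03, 0
R0 = Σ lx·mx = 0 + 3.0875 + 1.8216 + 0.841 + 0.408 + 0.2056 + 0.0897 + 0 = 6.4534
Σ x·lx·mx = 12.4519; T = 12.4519/6.4534 = 1.92951…
r ≈ ln(R0)/T = ln(6.4534)/1.92951… = 0.966363… → 0.9664

0.9664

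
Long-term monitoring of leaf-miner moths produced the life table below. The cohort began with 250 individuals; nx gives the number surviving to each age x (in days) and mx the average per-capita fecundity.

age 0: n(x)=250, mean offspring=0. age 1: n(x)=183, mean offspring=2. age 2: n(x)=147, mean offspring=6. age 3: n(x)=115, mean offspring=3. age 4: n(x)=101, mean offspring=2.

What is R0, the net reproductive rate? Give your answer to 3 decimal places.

7.180

lx = nx/n0 = nx/250: 1, 0.732, 0.588, 0.46, 0.404
lx·mx by age: 0, 1.464, 3.528, 1.38, 0.808
R0 = Σ lx·mx = 7.18 → 7.180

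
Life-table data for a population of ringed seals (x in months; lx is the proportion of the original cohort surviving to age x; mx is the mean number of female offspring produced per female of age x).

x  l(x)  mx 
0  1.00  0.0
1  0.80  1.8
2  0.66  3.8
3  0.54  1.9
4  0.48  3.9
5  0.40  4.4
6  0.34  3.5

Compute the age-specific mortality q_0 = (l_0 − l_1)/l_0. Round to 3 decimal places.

0.200

q_0 = (l_0 − l_1) / l_0 = (1 − 0.8) / 1
     = 0.2 / 1 = 0.2 → 0.200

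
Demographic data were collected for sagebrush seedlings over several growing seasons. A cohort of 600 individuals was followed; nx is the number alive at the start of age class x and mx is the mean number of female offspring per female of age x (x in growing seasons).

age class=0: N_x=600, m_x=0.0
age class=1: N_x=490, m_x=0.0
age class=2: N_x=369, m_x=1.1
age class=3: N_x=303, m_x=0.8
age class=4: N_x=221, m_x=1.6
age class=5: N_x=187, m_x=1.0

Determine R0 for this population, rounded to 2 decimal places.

lx = nx/n0 = nx/600: 1, 0.81667…, 0.615, 0.505, 0.36833…, 0.31167…
lx·mx by age: 0, 0, 0.6765, 0.404, 0.589333…, 0.311667…
R0 = Σ lx·mx = 1.9815… → 1.98

1.98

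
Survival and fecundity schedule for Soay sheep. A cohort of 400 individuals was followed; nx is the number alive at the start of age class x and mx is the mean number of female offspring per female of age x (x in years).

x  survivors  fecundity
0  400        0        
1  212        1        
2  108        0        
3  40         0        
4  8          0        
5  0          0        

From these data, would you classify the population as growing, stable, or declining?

lx = nx/n0 = nx/400: 1, 0.53, 0.27, 0.1, 0.02, 0
R0 = Σ lx·mx = 0 + 0.53 + 0 + 0 + 0 + 0 = 0.53
R0 < 1, so the population is declining.

declining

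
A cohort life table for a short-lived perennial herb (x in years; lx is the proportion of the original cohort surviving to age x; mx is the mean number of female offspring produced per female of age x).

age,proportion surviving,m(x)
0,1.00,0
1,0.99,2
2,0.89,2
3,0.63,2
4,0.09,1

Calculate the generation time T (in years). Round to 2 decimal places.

lx·mx: 0, 1.98, 1.78, 1.26, 0.09 → R0 = 5.11
x·lx·mx: 0, 1.98, 3.56, 3.78, 0.36 → Σ = 9.68
T = 9.68 / 5.11 = 1.894325… → 1.89

1.89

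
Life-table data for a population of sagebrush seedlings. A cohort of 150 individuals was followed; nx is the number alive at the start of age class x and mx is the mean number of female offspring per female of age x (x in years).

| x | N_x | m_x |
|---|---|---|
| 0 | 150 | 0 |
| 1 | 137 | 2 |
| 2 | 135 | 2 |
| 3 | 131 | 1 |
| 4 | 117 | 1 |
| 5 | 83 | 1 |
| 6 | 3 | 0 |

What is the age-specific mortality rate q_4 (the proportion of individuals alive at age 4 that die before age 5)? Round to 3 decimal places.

0.291

lx = nx/n0 = nx/150: 1, 0.91333…, 0.9, 0.87333…, 0.78, 0.55333…, 0.02
q_4 = (l_4 − l_5) / l_4 = (0.78 − 0.553333…) / 0.78
     = 0.226667… / 0.78 = 0.290598… → 0.291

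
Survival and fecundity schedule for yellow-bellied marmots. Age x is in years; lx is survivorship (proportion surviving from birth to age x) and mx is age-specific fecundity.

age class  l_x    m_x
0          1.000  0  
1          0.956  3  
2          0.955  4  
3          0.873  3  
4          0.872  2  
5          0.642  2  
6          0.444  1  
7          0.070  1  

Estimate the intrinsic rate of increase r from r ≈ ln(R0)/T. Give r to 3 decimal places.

R0 = Σ lx·mx = 0 + 2.868 + 3.82 + 2.619 + 1.744 + 1.284 + 0.444 + 0.07 = 12.849
Σ x·lx·mx = 34.915; T = 34.915/12.849 = 2.71733…
r ≈ ln(R0)/T = ln(12.849)/2.71733… = 0.93962… → 0.940

0.940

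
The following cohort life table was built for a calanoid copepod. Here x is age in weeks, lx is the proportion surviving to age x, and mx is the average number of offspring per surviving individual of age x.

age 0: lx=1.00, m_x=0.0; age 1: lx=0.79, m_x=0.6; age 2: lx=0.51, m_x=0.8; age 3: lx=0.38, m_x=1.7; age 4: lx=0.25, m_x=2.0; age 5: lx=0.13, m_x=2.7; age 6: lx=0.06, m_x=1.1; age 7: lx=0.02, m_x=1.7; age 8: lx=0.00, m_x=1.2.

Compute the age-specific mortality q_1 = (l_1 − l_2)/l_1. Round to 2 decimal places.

q_1 = (l_1 − l_2) / l_1 = (0.79 − 0.51) / 0.79
     = 0.28 / 0.79 = 0.35443… → 0.35

0.35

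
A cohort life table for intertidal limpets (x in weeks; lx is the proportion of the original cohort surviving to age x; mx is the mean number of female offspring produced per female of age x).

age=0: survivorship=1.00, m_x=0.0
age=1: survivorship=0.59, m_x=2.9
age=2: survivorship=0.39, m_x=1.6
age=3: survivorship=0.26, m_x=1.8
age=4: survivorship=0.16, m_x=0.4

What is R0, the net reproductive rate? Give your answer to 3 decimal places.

2.867

lx·mx by age: 0, 1.711, 0.624, 0.468, 0.064
R0 = Σ lx·mx = 2.867 → 2.867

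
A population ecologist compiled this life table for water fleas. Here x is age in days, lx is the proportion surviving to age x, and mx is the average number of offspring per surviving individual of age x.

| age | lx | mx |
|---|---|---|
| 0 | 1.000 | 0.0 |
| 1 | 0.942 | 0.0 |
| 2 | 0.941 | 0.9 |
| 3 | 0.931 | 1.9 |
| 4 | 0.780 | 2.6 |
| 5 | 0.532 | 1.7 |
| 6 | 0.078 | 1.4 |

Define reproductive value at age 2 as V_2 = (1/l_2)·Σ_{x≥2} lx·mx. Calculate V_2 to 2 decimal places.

lx·mx for x ≥ 2: 0.8469, 1.7689, 2.028, 0.9044, 0.1092 → sum = 5.6574
V_2 = 5.6574 / l_2 = 5.6574 / 0.941 = 6.012115… → 6.01

6.01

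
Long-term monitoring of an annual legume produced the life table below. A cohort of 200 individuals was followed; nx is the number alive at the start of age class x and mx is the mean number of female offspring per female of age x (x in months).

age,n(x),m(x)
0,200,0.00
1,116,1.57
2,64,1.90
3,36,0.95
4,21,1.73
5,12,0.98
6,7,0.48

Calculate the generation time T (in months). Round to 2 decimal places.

lx = nx/n0 = nx/200: 1, 0.58, 0.32, 0.18, 0.105, 0.06, 0.035
lx·mx: 0, 0.9106, 0.608, 0.171, 0.18165, 0.0588, 0.0168 → R0 = 1.94685
x·lx·mx: 0, 0.9106, 1.216, 0.513, 0.7266, 0.294, 0.1008 → Σ = 3.761
T = 3.761 / 1.94685 = 1.931839… → 1.93

1.93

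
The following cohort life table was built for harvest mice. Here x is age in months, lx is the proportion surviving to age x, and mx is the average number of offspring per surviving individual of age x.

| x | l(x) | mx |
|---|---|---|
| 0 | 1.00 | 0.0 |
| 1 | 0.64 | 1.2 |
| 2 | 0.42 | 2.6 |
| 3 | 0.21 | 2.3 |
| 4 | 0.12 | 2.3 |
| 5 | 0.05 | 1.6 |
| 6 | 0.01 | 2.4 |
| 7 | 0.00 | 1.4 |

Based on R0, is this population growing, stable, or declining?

growing

R0 = Σ lx·mx = 0 + 0.768 + 1.092 + 0.483 + 0.276 + 0.08 + 0.024 + 0 = 2.723
R0 > 1, so the population is growing.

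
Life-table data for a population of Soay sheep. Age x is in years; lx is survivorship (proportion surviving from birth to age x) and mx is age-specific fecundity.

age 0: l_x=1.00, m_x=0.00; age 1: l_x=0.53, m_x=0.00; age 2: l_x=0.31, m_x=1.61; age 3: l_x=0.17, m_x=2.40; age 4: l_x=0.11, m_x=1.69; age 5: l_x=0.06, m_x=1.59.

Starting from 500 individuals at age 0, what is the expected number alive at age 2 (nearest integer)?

155

Expected survivors = N0 · l_2 = 500 × 0.31 = 155 → 155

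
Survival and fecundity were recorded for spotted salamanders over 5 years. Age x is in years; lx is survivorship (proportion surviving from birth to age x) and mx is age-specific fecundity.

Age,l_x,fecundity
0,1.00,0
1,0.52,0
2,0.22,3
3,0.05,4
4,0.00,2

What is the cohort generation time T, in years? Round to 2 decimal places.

lx·mx: 0, 0, 0.66, 0.2, 0 → R0 = 0.86
x·lx·mx: 0, 0, 1.32, 0.6, 0 → Σ = 1.92
T = 1.92 / 0.86 = 2.232558… → 2.23

2.23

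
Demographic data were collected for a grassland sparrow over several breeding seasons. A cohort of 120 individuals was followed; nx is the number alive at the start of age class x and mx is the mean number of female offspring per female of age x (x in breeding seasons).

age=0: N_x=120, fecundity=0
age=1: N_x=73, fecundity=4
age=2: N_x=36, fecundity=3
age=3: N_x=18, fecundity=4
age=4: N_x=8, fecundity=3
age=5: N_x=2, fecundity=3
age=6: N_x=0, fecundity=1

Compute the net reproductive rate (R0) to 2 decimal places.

lx = nx/n0 = nx/120: 1, 0.60833…, 0.3, 0.15, 0.06667…, 0.01667…, 0
lx·mx by age: 0, 2.433333…, 0.9, 0.6, 0.2…, 0.05…, 0
R0 = Σ lx·mx = 4.183333… → 4.18

4.18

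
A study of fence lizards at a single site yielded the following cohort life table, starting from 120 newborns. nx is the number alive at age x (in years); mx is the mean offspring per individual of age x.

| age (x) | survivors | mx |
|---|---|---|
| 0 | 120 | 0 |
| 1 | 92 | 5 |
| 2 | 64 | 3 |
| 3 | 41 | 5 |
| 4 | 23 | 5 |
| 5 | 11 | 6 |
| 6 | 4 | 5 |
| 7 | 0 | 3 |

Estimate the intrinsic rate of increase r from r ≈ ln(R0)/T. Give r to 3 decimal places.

lx = nx/n0 = nx/120: 1, 0.76667…, 0.53333…, 0.34167…, 0.19167…, 0.09167…, 0.03333…, 0
R0 = Σ lx·mx = 0 + 3.83333… + 1.6… + 1.70833… + 0.95833… + 0.55… + 0.16667… + 0 = 8.816667…
Σ x·lx·mx = 19.741667…; T = 19.741667…/8.816667… = 2.23913…
r ≈ ln(R0)/T = ln(8.816667…)/2.23913… = 0.97209… → 0.972

0.972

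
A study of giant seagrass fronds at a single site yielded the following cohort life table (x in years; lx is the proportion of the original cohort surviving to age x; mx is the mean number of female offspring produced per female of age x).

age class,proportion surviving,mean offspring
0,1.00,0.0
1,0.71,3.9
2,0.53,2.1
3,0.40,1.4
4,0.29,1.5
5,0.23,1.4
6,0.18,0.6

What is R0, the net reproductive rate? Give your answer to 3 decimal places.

5.307

lx·mx by age: 0, 2.769, 1.113, 0.56, 0.435, 0.322, 0.108
R0 = Σ lx·mx = 5.307 → 5.307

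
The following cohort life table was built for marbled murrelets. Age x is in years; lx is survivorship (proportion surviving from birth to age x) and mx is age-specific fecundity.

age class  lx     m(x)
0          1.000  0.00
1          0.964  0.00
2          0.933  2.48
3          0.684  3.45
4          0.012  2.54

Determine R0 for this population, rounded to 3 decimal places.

4.704

lx·mx by age: 0, 0, 2.31384, 2.3598, 0.03048
R0 = Σ lx·mx = 4.70412 → 4.704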